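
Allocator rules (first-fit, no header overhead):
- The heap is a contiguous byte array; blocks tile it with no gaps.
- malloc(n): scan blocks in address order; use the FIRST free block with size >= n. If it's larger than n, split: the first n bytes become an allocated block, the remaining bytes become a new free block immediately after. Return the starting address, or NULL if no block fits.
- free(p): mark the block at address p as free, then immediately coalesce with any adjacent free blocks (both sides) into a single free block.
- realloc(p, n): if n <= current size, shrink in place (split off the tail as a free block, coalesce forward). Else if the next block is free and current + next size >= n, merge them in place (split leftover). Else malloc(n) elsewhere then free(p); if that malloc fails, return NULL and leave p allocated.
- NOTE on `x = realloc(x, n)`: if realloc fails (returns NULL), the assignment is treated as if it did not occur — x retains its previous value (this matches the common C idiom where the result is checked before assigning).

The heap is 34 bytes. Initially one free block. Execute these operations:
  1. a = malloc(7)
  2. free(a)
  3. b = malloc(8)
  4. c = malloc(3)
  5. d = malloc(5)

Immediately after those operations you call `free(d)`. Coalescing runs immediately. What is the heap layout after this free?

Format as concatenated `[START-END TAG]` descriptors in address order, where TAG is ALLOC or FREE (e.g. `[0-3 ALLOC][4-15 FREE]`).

Op 1: a = malloc(7) -> a = 0; heap: [0-6 ALLOC][7-33 FREE]
Op 2: free(a) -> (freed a); heap: [0-33 FREE]
Op 3: b = malloc(8) -> b = 0; heap: [0-7 ALLOC][8-33 FREE]
Op 4: c = malloc(3) -> c = 8; heap: [0-7 ALLOC][8-10 ALLOC][11-33 FREE]
Op 5: d = malloc(5) -> d = 11; heap: [0-7 ALLOC][8-10 ALLOC][11-15 ALLOC][16-33 FREE]
free(d): d = 11 -> block [11-15 ALLOC]; mark free, coalesce with adjacent free neighbors -> [0-7 ALLOC][8-10 ALLOC][11-33 FREE]

Answer: [0-7 ALLOC][8-10 ALLOC][11-33 FREE]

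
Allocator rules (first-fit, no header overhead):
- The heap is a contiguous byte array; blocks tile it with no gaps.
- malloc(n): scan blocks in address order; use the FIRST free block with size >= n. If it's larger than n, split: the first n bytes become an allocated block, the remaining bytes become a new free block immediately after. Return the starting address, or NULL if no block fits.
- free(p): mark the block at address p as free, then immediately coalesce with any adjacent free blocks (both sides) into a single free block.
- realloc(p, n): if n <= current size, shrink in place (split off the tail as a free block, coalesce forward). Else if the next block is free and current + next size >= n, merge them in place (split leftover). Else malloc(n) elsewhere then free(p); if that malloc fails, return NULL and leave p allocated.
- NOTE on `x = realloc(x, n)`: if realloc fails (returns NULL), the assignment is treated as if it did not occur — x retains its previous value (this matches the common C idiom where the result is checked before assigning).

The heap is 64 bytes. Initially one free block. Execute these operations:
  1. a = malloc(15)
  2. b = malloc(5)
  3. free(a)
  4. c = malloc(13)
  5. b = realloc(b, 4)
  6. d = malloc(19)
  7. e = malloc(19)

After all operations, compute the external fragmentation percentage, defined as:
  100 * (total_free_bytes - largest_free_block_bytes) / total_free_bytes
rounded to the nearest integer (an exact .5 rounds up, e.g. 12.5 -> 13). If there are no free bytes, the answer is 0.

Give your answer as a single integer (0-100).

Answer: 22

Derivation:
Op 1: a = malloc(15) -> a = 0; heap: [0-14 ALLOC][15-63 FREE]
Op 2: b = malloc(5) -> b = 15; heap: [0-14 ALLOC][15-19 ALLOC][20-63 FREE]
Op 3: free(a) -> (freed a); heap: [0-14 FREE][15-19 ALLOC][20-63 FREE]
Op 4: c = malloc(13) -> c = 0; heap: [0-12 ALLOC][13-14 FREE][15-19 ALLOC][20-63 FREE]
Op 5: b = realloc(b, 4) -> b = 15; heap: [0-12 ALLOC][13-14 FREE][15-18 ALLOC][19-63 FREE]
Op 6: d = malloc(19) -> d = 19; heap: [0-12 ALLOC][13-14 FREE][15-18 ALLOC][19-37 ALLOC][38-63 FREE]
Op 7: e = malloc(19) -> e = 38; heap: [0-12 ALLOC][13-14 FREE][15-18 ALLOC][19-37 ALLOC][38-56 ALLOC][57-63 FREE]
Free blocks: [2 7] total_free=9 largest=7 -> 100*(9-7)/9 = 200/9 ≈ 22.222 -> rounds to 22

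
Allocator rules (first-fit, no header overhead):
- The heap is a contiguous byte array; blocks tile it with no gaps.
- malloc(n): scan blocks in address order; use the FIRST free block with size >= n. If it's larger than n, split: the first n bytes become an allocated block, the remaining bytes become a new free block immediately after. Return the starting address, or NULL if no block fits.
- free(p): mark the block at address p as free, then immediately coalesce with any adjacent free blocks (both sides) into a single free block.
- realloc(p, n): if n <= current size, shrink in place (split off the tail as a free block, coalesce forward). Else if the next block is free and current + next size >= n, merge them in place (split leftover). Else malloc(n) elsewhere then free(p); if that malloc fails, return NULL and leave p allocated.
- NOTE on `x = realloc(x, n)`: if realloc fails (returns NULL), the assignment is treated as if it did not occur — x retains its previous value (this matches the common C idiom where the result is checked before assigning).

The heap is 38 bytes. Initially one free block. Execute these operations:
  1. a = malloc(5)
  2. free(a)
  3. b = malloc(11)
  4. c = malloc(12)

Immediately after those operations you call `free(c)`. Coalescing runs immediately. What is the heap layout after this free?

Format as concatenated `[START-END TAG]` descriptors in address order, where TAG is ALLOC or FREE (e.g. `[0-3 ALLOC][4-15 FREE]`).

Op 1: a = malloc(5) -> a = 0; heap: [0-4 ALLOC][5-37 FREE]
Op 2: free(a) -> (freed a); heap: [0-37 FREE]
Op 3: b = malloc(11) -> b = 0; heap: [0-10 ALLOC][11-37 FREE]
Op 4: c = malloc(12) -> c = 11; heap: [0-10 ALLOC][11-22 ALLOC][23-37 FREE]
free(c): c = 11 -> block [11-22 ALLOC]; mark free, coalesce with adjacent free neighbors -> [0-10 ALLOC][11-37 FREE]

Answer: [0-10 ALLOC][11-37 FREE]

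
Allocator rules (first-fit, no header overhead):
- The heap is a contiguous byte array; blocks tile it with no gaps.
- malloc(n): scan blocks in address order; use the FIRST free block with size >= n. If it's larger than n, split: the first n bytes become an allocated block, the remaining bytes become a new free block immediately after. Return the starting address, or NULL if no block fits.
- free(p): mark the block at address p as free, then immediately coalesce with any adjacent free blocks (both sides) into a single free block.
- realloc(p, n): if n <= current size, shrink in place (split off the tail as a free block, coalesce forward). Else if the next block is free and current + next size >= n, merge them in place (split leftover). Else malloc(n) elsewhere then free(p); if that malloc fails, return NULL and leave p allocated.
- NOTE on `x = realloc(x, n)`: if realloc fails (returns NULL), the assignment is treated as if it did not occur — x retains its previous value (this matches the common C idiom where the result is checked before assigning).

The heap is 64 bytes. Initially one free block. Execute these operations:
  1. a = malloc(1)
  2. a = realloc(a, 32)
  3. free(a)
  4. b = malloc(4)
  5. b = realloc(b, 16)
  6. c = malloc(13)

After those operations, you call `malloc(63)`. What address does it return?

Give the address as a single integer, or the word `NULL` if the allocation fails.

Answer: NULL

Derivation:
Op 1: a = malloc(1) -> a = 0; heap: [0-0 ALLOC][1-63 FREE]
Op 2: a = realloc(a, 32) -> a = 0; heap: [0-31 ALLOC][32-63 FREE]
Op 3: free(a) -> (freed a); heap: [0-63 FREE]
Op 4: b = malloc(4) -> b = 0; heap: [0-3 ALLOC][4-63 FREE]
Op 5: b = realloc(b, 16) -> b = 0; heap: [0-15 ALLOC][16-63 FREE]
Op 6: c = malloc(13) -> c = 16; heap: [0-15 ALLOC][16-28 ALLOC][29-63 FREE]
malloc(63): first-fit scan over [0-15 ALLOC][16-28 ALLOC][29-63 FREE] -> NULL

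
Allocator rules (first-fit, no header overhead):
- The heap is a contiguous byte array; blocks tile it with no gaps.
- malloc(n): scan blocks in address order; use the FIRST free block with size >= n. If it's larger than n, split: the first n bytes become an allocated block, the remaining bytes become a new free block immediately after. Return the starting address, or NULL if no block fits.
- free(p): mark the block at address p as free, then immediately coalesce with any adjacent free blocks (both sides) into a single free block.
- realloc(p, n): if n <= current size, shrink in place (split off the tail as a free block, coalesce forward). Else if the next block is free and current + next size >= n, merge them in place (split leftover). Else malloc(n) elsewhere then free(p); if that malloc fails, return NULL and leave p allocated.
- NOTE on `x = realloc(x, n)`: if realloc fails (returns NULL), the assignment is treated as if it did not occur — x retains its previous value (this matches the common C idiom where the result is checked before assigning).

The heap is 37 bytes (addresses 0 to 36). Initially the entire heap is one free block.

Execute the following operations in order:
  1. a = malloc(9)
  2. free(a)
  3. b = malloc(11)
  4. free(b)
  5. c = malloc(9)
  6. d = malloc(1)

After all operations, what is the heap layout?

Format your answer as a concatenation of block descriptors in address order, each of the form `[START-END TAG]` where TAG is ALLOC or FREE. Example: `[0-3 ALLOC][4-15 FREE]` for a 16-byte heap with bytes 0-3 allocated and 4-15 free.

Op 1: a = malloc(9) -> a = 0; heap: [0-8 ALLOC][9-36 FREE]
Op 2: free(a) -> (freed a); heap: [0-36 FREE]
Op 3: b = malloc(11) -> b = 0; heap: [0-10 ALLOC][11-36 FREE]
Op 4: free(b) -> (freed b); heap: [0-36 FREE]
Op 5: c = malloc(9) -> c = 0; heap: [0-8 ALLOC][9-36 FREE]
Op 6: d = malloc(1) -> d = 9; heap: [0-8 ALLOC][9-9 ALLOC][10-36 FREE]

Answer: [0-8 ALLOC][9-9 ALLOC][10-36 FREE]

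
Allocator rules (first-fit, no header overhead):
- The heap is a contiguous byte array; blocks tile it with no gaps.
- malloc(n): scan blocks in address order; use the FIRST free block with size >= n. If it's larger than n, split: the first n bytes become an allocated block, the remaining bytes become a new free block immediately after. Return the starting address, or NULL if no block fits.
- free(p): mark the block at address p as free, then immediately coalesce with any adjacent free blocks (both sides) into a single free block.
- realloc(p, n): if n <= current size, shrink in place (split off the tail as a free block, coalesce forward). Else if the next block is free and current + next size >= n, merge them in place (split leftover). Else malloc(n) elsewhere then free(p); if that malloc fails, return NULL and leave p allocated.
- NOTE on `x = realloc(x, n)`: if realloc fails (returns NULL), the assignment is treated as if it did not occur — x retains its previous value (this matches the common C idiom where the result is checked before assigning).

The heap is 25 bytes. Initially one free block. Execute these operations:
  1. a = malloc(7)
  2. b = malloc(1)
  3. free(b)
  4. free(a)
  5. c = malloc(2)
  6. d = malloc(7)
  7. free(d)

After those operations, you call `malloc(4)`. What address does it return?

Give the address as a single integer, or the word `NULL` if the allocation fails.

Answer: 2

Derivation:
Op 1: a = malloc(7) -> a = 0; heap: [0-6 ALLOC][7-24 FREE]
Op 2: b = malloc(1) -> b = 7; heap: [0-6 ALLOC][7-7 ALLOC][8-24 FREE]
Op 3: free(b) -> (freed b); heap: [0-6 ALLOC][7-24 FREE]
Op 4: free(a) -> (freed a); heap: [0-24 FREE]
Op 5: c = malloc(2) -> c = 0; heap: [0-1 ALLOC][2-24 FREE]
Op 6: d = malloc(7) -> d = 2; heap: [0-1 ALLOC][2-8 ALLOC][9-24 FREE]
Op 7: free(d) -> (freed d); heap: [0-1 ALLOC][2-24 FREE]
malloc(4): first-fit scan over [0-1 ALLOC][2-24 FREE] -> 2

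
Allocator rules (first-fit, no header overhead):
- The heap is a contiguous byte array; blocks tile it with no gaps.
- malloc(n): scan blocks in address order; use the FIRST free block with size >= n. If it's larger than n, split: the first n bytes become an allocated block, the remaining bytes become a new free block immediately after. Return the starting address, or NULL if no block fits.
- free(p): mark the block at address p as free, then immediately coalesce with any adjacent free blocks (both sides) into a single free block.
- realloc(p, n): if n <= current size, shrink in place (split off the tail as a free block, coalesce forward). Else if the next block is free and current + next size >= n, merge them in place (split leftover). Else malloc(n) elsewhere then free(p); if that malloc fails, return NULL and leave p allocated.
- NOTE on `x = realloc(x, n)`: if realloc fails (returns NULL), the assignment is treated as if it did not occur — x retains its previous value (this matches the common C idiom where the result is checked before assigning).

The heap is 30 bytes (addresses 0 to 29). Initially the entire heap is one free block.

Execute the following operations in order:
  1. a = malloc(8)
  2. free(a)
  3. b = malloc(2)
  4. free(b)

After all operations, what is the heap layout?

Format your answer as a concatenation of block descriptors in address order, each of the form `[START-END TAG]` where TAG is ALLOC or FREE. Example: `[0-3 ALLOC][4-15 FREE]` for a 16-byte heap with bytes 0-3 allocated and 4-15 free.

Answer: [0-29 FREE]

Derivation:
Op 1: a = malloc(8) -> a = 0; heap: [0-7 ALLOC][8-29 FREE]
Op 2: free(a) -> (freed a); heap: [0-29 FREE]
Op 3: b = malloc(2) -> b = 0; heap: [0-1 ALLOC][2-29 FREE]
Op 4: free(b) -> (freed b); heap: [0-29 FREE]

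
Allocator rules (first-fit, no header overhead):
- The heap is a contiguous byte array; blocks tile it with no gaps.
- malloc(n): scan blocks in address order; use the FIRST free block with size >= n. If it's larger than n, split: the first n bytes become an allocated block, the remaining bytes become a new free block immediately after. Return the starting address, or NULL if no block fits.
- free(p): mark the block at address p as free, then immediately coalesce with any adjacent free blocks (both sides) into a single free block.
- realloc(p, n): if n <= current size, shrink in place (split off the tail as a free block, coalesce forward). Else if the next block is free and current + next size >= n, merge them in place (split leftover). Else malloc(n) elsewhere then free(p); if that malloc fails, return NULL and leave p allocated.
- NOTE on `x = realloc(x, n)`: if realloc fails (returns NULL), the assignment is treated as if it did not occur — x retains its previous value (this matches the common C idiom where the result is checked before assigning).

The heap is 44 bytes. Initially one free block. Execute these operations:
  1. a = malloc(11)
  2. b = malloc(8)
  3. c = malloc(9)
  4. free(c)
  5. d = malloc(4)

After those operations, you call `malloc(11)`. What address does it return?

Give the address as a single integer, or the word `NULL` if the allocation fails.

Op 1: a = malloc(11) -> a = 0; heap: [0-10 ALLOC][11-43 FREE]
Op 2: b = malloc(8) -> b = 11; heap: [0-10 ALLOC][11-18 ALLOC][19-43 FREE]
Op 3: c = malloc(9) -> c = 19; heap: [0-10 ALLOC][11-18 ALLOC][19-27 ALLOC][28-43 FREE]
Op 4: free(c) -> (freed c); heap: [0-10 ALLOC][11-18 ALLOC][19-43 FREE]
Op 5: d = malloc(4) -> d = 19; heap: [0-10 ALLOC][11-18 ALLOC][19-22 ALLOC][23-43 FREE]
malloc(11): first-fit scan over [0-10 ALLOC][11-18 ALLOC][19-22 ALLOC][23-43 FREE] -> 23

Answer: 23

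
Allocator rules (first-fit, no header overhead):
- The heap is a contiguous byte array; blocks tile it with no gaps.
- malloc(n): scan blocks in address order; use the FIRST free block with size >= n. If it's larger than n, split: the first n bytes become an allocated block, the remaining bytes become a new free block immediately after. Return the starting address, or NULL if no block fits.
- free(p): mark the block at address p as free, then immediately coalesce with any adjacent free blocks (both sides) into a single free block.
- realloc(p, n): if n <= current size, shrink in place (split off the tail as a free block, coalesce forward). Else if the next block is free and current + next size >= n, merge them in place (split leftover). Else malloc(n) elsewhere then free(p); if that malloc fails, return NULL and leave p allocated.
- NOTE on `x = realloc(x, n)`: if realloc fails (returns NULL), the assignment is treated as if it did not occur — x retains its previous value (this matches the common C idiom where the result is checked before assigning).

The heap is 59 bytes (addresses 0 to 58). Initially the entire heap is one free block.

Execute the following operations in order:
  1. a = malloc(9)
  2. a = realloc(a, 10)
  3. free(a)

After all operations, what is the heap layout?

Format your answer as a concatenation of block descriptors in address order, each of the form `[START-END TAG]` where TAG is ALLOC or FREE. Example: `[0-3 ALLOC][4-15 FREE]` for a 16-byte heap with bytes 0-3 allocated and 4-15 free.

Op 1: a = malloc(9) -> a = 0; heap: [0-8 ALLOC][9-58 FREE]
Op 2: a = realloc(a, 10) -> a = 0; heap: [0-9 ALLOC][10-58 FREE]
Op 3: free(a) -> (freed a); heap: [0-58 FREE]

Answer: [0-58 FREE]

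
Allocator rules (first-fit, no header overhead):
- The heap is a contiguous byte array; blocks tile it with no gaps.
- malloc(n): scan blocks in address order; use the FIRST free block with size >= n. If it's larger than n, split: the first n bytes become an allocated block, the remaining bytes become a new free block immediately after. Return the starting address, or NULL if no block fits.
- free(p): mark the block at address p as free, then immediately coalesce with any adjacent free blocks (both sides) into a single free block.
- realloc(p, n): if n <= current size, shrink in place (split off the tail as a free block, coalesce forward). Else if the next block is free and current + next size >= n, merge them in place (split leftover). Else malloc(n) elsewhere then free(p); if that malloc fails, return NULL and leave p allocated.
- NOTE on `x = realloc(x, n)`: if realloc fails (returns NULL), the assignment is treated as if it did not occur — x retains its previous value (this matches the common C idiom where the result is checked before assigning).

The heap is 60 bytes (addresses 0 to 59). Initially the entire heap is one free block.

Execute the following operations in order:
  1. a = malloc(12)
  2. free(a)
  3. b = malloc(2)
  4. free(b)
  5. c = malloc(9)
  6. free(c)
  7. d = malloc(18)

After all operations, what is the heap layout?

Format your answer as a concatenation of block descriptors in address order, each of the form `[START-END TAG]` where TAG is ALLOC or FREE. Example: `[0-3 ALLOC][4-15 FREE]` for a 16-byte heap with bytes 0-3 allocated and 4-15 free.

Answer: [0-17 ALLOC][18-59 FREE]

Derivation:
Op 1: a = malloc(12) -> a = 0; heap: [0-11 ALLOC][12-59 FREE]
Op 2: free(a) -> (freed a); heap: [0-59 FREE]
Op 3: b = malloc(2) -> b = 0; heap: [0-1 ALLOC][2-59 FREE]
Op 4: free(b) -> (freed b); heap: [0-59 FREE]
Op 5: c = malloc(9) -> c = 0; heap: [0-8 ALLOC][9-59 FREE]
Op 6: free(c) -> (freed c); heap: [0-59 FREE]
Op 7: d = malloc(18) -> d = 0; heap: [0-17 ALLOC][18-59 FREE]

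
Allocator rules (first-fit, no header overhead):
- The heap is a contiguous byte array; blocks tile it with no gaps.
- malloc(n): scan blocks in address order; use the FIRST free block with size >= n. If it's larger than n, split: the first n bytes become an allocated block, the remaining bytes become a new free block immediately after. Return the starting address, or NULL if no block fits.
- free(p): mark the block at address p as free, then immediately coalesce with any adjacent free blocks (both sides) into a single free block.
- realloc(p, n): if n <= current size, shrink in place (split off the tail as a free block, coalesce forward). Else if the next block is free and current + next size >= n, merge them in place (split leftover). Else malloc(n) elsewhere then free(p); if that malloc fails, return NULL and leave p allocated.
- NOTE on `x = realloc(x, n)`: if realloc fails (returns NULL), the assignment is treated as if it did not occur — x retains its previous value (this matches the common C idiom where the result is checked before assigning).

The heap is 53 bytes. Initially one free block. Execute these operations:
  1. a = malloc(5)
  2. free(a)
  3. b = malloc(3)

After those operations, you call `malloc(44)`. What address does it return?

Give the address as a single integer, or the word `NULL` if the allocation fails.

Op 1: a = malloc(5) -> a = 0; heap: [0-4 ALLOC][5-52 FREE]
Op 2: free(a) -> (freed a); heap: [0-52 FREE]
Op 3: b = malloc(3) -> b = 0; heap: [0-2 ALLOC][3-52 FREE]
malloc(44): first-fit scan over [0-2 ALLOC][3-52 FREE] -> 3

Answer: 3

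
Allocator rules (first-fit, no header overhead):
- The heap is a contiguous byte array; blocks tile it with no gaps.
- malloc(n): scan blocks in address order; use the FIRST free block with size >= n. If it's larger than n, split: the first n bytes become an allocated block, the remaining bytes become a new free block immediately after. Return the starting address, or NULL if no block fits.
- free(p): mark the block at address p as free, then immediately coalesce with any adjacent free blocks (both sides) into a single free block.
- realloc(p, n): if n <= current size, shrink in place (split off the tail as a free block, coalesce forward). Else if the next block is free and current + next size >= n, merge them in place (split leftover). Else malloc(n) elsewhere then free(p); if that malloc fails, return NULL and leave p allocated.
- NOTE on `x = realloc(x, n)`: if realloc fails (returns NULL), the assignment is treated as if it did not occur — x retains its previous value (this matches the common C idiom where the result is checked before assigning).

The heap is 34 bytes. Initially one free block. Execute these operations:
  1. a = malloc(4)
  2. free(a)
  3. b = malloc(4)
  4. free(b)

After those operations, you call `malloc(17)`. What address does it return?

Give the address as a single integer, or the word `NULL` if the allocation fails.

Op 1: a = malloc(4) -> a = 0; heap: [0-3 ALLOC][4-33 FREE]
Op 2: free(a) -> (freed a); heap: [0-33 FREE]
Op 3: b = malloc(4) -> b = 0; heap: [0-3 ALLOC][4-33 FREE]
Op 4: free(b) -> (freed b); heap: [0-33 FREE]
malloc(17): first-fit scan over [0-33 FREE] -> 0

Answer: 0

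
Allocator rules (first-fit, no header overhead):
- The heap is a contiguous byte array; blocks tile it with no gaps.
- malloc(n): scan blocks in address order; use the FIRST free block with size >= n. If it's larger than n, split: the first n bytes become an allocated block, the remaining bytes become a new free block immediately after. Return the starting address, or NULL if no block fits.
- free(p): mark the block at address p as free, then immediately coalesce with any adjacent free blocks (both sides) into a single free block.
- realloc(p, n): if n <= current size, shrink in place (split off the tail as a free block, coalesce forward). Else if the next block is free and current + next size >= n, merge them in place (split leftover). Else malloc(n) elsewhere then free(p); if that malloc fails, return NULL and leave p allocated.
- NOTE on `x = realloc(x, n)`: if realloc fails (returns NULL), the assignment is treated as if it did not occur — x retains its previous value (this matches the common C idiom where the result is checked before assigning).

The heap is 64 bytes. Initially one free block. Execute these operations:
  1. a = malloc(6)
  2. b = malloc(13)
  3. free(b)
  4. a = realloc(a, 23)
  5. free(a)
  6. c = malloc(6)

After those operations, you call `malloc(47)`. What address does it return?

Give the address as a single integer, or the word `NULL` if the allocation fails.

Op 1: a = malloc(6) -> a = 0; heap: [0-5 ALLOC][6-63 FREE]
Op 2: b = malloc(13) -> b = 6; heap: [0-5 ALLOC][6-18 ALLOC][19-63 FREE]
Op 3: free(b) -> (freed b); heap: [0-5 ALLOC][6-63 FREE]
Op 4: a = realloc(a, 23) -> a = 0; heap: [0-22 ALLOC][23-63 FREE]
Op 5: free(a) -> (freed a); heap: [0-63 FREE]
Op 6: c = malloc(6) -> c = 0; heap: [0-5 ALLOC][6-63 FREE]
malloc(47): first-fit scan over [0-5 ALLOC][6-63 FREE] -> 6

Answer: 6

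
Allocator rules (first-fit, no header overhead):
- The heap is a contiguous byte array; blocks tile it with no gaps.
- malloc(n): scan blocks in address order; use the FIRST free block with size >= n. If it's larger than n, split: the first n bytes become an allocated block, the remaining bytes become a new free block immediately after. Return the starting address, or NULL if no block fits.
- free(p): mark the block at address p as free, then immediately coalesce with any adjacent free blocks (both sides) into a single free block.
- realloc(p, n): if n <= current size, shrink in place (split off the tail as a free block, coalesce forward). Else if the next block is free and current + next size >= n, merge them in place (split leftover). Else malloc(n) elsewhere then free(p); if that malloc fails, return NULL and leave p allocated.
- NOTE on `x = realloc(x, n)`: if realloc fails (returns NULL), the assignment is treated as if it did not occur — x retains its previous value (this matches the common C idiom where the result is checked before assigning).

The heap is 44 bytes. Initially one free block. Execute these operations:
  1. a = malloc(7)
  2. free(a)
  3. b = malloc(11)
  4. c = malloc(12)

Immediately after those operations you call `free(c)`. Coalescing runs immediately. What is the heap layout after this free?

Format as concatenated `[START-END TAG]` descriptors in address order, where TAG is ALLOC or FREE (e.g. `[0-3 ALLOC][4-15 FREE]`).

Op 1: a = malloc(7) -> a = 0; heap: [0-6 ALLOC][7-43 FREE]
Op 2: free(a) -> (freed a); heap: [0-43 FREE]
Op 3: b = malloc(11) -> b = 0; heap: [0-10 ALLOC][11-43 FREE]
Op 4: c = malloc(12) -> c = 11; heap: [0-10 ALLOC][11-22 ALLOC][23-43 FREE]
free(c): c = 11 -> block [11-22 ALLOC]; mark free, coalesce with adjacent free neighbors -> [0-10 ALLOC][11-43 FREE]

Answer: [0-10 ALLOC][11-43 FREE]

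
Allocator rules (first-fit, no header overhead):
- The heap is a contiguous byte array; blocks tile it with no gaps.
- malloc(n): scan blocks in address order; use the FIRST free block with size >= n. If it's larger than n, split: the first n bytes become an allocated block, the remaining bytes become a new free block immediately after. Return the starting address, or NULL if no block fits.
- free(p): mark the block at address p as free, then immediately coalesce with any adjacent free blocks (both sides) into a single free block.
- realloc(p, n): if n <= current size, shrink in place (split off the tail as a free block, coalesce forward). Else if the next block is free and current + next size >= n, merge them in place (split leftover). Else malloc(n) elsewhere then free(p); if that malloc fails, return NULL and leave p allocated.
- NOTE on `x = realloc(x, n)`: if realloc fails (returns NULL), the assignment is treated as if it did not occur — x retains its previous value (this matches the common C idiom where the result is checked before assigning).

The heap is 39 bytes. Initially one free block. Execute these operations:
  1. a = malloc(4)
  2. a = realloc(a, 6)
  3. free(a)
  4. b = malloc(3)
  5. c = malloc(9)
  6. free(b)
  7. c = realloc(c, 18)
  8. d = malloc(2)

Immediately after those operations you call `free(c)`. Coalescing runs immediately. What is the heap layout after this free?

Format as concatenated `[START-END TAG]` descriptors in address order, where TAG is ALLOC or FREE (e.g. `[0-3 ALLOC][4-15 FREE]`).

Answer: [0-1 ALLOC][2-38 FREE]

Derivation:
Op 1: a = malloc(4) -> a = 0; heap: [0-3 ALLOC][4-38 FREE]
Op 2: a = realloc(a, 6) -> a = 0; heap: [0-5 ALLOC][6-38 FREE]
Op 3: free(a) -> (freed a); heap: [0-38 FREE]
Op 4: b = malloc(3) -> b = 0; heap: [0-2 ALLOC][3-38 FREE]
Op 5: c = malloc(9) -> c = 3; heap: [0-2 ALLOC][3-11 ALLOC][12-38 FREE]
Op 6: free(b) -> (freed b); heap: [0-2 FREE][3-11 ALLOC][12-38 FREE]
Op 7: c = realloc(c, 18) -> c = 3; heap: [0-2 FREE][3-20 ALLOC][21-38 FREE]
Op 8: d = malloc(2) -> d = 0; heap: [0-1 ALLOC][2-2 FREE][3-20 ALLOC][21-38 FREE]
free(c): c = 3 -> block [3-20 ALLOC]; mark free, coalesce with adjacent free neighbors -> [0-1 ALLOC][2-38 FREE]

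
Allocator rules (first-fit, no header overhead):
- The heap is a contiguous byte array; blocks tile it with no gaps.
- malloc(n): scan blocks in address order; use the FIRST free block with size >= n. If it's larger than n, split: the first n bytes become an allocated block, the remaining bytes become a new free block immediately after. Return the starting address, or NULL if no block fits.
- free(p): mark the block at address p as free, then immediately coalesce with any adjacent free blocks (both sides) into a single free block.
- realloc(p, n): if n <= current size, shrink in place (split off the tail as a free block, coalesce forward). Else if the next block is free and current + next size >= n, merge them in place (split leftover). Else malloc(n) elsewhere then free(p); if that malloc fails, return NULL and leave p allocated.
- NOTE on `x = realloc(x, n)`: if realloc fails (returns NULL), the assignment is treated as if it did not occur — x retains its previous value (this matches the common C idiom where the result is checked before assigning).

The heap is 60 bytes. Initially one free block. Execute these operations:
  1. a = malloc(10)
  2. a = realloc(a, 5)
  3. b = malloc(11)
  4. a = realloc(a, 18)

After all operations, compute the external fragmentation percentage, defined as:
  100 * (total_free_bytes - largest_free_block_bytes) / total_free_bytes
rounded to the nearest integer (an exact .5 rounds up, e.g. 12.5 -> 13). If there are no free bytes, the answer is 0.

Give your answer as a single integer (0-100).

Answer: 16

Derivation:
Op 1: a = malloc(10) -> a = 0; heap: [0-9 ALLOC][10-59 FREE]
Op 2: a = realloc(a, 5) -> a = 0; heap: [0-4 ALLOC][5-59 FREE]
Op 3: b = malloc(11) -> b = 5; heap: [0-4 ALLOC][5-15 ALLOC][16-59 FREE]
Op 4: a = realloc(a, 18) -> a = 16; heap: [0-4 FREE][5-15 ALLOC][16-33 ALLOC][34-59 FREE]
Free blocks: [5 26] total_free=31 largest=26 -> 100*(31-26)/31 = 500/31 ≈ 16.129 -> rounds to 16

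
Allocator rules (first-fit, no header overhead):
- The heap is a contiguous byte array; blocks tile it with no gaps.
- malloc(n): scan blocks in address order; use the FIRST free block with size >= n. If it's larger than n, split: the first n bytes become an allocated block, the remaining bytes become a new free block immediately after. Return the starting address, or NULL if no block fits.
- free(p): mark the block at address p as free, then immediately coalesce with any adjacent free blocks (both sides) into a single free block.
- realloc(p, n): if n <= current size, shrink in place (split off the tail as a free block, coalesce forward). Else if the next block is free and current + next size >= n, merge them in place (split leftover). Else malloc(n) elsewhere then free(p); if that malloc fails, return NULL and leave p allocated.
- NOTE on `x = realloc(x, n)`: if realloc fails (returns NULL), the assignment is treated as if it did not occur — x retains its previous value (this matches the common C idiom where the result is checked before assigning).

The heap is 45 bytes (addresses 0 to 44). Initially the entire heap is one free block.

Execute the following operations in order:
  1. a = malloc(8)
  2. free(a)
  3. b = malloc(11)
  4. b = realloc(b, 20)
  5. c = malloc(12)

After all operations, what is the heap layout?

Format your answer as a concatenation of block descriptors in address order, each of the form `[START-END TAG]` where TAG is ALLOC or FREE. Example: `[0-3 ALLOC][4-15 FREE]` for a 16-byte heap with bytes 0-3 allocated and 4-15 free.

Op 1: a = malloc(8) -> a = 0; heap: [0-7 ALLOC][8-44 FREE]
Op 2: free(a) -> (freed a); heap: [0-44 FREE]
Op 3: b = malloc(11) -> b = 0; heap: [0-10 ALLOC][11-44 FREE]
Op 4: b = realloc(b, 20) -> b = 0; heap: [0-19 ALLOC][20-44 FREE]
Op 5: c = malloc(12) -> c = 20; heap: [0-19 ALLOC][20-31 ALLOC][32-44 FREE]

Answer: [0-19 ALLOC][20-31 ALLOC][32-44 FREE]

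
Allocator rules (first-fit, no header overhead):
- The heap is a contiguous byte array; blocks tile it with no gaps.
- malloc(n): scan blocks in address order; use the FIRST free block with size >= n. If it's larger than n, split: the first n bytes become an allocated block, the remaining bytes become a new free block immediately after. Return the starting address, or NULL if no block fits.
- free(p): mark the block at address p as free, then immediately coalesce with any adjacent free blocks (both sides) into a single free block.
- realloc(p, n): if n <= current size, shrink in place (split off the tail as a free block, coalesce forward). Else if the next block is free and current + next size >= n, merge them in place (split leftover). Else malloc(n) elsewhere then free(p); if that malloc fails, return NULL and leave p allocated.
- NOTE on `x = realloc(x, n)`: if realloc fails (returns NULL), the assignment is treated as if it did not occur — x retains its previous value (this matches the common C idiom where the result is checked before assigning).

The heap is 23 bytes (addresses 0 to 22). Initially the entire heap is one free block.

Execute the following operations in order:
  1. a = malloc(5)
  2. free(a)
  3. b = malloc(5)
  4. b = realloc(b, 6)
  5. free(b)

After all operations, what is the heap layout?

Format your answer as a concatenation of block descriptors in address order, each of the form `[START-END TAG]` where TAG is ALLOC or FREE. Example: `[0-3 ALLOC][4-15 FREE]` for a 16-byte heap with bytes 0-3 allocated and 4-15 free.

Op 1: a = malloc(5) -> a = 0; heap: [0-4 ALLOC][5-22 FREE]
Op 2: free(a) -> (freed a); heap: [0-22 FREE]
Op 3: b = malloc(5) -> b = 0; heap: [0-4 ALLOC][5-22 FREE]
Op 4: b = realloc(b, 6) -> b = 0; heap: [0-5 ALLOC][6-22 FREE]
Op 5: free(b) -> (freed b); heap: [0-22 FREE]

Answer: [0-22 FREE]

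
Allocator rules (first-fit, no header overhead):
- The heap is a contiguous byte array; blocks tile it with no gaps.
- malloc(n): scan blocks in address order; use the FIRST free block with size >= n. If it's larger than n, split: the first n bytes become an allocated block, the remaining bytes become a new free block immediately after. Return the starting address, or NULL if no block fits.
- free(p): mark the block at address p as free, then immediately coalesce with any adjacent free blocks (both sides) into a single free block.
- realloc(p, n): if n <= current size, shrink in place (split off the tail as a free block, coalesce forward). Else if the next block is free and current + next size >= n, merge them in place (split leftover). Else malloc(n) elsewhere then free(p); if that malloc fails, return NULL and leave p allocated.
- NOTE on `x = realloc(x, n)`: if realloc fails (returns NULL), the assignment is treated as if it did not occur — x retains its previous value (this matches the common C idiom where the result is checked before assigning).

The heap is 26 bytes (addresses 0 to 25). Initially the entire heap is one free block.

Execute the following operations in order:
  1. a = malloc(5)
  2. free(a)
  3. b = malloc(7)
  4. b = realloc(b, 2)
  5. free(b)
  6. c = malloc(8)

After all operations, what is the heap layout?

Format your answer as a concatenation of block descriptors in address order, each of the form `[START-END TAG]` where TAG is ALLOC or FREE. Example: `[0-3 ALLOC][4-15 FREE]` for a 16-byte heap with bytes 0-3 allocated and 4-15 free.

Answer: [0-7 ALLOC][8-25 FREE]

Derivation:
Op 1: a = malloc(5) -> a = 0; heap: [0-4 ALLOC][5-25 FREE]
Op 2: free(a) -> (freed a); heap: [0-25 FREE]
Op 3: b = malloc(7) -> b = 0; heap: [0-6 ALLOC][7-25 FREE]
Op 4: b = realloc(b, 2) -> b = 0; heap: [0-1 ALLOC][2-25 FREE]
Op 5: free(b) -> (freed b); heap: [0-25 FREE]
Op 6: c = malloc(8) -> c = 0; heap: [0-7 ALLOC][8-25 FREE]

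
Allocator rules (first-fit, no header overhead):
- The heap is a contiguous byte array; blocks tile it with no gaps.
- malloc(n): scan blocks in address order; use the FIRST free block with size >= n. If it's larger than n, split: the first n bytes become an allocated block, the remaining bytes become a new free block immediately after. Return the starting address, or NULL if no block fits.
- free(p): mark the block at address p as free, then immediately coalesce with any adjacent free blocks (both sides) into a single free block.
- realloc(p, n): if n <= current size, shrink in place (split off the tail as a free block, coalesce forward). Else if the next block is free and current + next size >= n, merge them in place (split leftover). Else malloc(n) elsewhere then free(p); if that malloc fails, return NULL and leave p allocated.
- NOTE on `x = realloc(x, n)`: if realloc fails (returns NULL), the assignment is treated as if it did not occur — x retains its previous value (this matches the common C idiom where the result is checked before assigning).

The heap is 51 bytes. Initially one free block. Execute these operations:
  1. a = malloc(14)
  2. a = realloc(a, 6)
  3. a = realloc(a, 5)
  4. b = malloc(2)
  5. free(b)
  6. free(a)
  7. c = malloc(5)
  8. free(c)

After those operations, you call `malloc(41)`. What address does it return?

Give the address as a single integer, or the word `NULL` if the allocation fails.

Op 1: a = malloc(14) -> a = 0; heap: [0-13 ALLOC][14-50 FREE]
Op 2: a = realloc(a, 6) -> a = 0; heap: [0-5 ALLOC][6-50 FREE]
Op 3: a = realloc(a, 5) -> a = 0; heap: [0-4 ALLOC][5-50 FREE]
Op 4: b = malloc(2) -> b = 5; heap: [0-4 ALLOC][5-6 ALLOC][7-50 FREE]
Op 5: free(b) -> (freed b); heap: [0-4 ALLOC][5-50 FREE]
Op 6: free(a) -> (freed a); heap: [0-50 FREE]
Op 7: c = malloc(5) -> c = 0; heap: [0-4 ALLOC][5-50 FREE]
Op 8: free(c) -> (freed c); heap: [0-50 FREE]
malloc(41): first-fit scan over [0-50 FREE] -> 0

Answer: 0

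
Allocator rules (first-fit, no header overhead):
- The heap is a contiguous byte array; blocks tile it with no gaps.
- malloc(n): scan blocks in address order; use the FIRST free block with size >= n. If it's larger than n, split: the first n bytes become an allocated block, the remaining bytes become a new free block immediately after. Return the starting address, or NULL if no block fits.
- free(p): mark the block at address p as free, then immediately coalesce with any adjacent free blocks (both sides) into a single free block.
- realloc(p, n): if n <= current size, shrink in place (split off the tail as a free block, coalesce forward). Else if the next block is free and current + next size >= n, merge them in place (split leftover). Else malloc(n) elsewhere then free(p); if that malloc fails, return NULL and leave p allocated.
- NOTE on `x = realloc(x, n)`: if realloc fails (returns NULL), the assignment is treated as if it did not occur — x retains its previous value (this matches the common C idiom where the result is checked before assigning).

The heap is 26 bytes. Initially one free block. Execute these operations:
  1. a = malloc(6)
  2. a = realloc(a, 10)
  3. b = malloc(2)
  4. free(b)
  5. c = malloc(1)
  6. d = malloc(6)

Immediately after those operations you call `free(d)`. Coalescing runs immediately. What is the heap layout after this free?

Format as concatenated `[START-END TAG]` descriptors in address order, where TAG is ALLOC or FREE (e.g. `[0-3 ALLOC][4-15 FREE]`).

Answer: [0-9 ALLOC][10-10 ALLOC][11-25 FREE]

Derivation:
Op 1: a = malloc(6) -> a = 0; heap: [0-5 ALLOC][6-25 FREE]
Op 2: a = realloc(a, 10) -> a = 0; heap: [0-9 ALLOC][10-25 FREE]
Op 3: b = malloc(2) -> b = 10; heap: [0-9 ALLOC][10-11 ALLOC][12-25 FREE]
Op 4: free(b) -> (freed b); heap: [0-9 ALLOC][10-25 FREE]
Op 5: c = malloc(1) -> c = 10; heap: [0-9 ALLOC][10-10 ALLOC][11-25 FREE]
Op 6: d = malloc(6) -> d = 11; heap: [0-9 ALLOC][10-10 ALLOC][11-16 ALLOC][17-25 FREE]
free(d): d = 11 -> block [11-16 ALLOC]; mark free, coalesce with adjacent free neighbors -> [0-9 ALLOC][10-10 ALLOC][11-25 FREE]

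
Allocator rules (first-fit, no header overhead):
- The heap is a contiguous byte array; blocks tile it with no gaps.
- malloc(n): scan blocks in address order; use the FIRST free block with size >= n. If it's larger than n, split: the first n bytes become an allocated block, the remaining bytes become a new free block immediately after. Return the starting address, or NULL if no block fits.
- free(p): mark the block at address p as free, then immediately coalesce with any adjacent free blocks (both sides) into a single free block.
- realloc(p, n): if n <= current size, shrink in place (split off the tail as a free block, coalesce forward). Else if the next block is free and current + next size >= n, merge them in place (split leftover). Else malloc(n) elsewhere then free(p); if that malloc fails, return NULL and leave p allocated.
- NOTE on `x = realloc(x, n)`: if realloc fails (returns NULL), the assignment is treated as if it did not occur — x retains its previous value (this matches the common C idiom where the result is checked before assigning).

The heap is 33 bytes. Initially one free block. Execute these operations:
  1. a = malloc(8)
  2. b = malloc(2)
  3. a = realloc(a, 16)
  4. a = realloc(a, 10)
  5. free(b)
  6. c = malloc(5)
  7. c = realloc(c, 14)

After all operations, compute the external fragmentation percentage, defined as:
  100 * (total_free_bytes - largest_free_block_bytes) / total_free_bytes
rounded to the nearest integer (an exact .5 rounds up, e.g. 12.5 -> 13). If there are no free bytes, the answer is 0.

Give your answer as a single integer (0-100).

Op 1: a = malloc(8) -> a = 0; heap: [0-7 ALLOC][8-32 FREE]
Op 2: b = malloc(2) -> b = 8; heap: [0-7 ALLOC][8-9 ALLOC][10-32 FREE]
Op 3: a = realloc(a, 16) -> a = 10; heap: [0-7 FREE][8-9 ALLOC][10-25 ALLOC][26-32 FREE]
Op 4: a = realloc(a, 10) -> a = 10; heap: [0-7 FREE][8-9 ALLOC][10-19 ALLOC][20-32 FREE]
Op 5: free(b) -> (freed b); heap: [0-9 FREE][10-19 ALLOC][20-32 FREE]
Op 6: c = malloc(5) -> c = 0; heap: [0-4 ALLOC][5-9 FREE][10-19 ALLOC][20-32 FREE]
Op 7: c = realloc(c, 14) -> NULL (c unchanged); heap: [0-4 ALLOC][5-9 FREE][10-19 ALLOC][20-32 FREE]
Free blocks: [5 13] total_free=18 largest=13 -> 100*(18-13)/18 = 500/18 ≈ 27.778 -> rounds to 28

Answer: 28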